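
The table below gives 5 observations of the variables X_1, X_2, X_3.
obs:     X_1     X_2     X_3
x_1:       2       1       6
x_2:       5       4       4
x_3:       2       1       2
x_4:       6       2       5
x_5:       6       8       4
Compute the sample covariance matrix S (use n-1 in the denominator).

Step 1 — column means:
  mean(X_1) = (2 + 5 + 2 + 6 + 6) / 5 = 21/5 = 4.2
  mean(X_2) = (1 + 4 + 1 + 2 + 8) / 5 = 16/5 = 3.2
  mean(X_3) = (6 + 4 + 2 + 5 + 4) / 5 = 21/5 = 4.2

Step 2 — sample covariance S[i,j] = (1/(n-1)) · Σ_k (x_{k,i} - mean_i) · (x_{k,j} - mean_j), with n-1 = 4.
  S[X_1,X_1] = ((-2.2)·(-2.2) + (0.8)·(0.8) + (-2.2)·(-2.2) + (1.8)·(1.8) + (1.8)·(1.8)) / 4 = 16.8/4 = 4.2
  S[X_1,X_2] = ((-2.2)·(-2.2) + (0.8)·(0.8) + (-2.2)·(-2.2) + (1.8)·(-1.2) + (1.8)·(4.8)) / 4 = 16.8/4 = 4.2
  S[X_1,X_3] = ((-2.2)·(1.8) + (0.8)·(-0.2) + (-2.2)·(-2.2) + (1.8)·(0.8) + (1.8)·(-0.2)) / 4 = 1.8/4 = 0.45
  S[X_2,X_2] = ((-2.2)·(-2.2) + (0.8)·(0.8) + (-2.2)·(-2.2) + (-1.2)·(-1.2) + (4.8)·(4.8)) / 4 = 34.8/4 = 8.7
  S[X_2,X_3] = ((-2.2)·(1.8) + (0.8)·(-0.2) + (-2.2)·(-2.2) + (-1.2)·(0.8) + (4.8)·(-0.2)) / 4 = -1.2/4 = -0.3
  S[X_3,X_3] = ((1.8)·(1.8) + (-0.2)·(-0.2) + (-2.2)·(-2.2) + (0.8)·(0.8) + (-0.2)·(-0.2)) / 4 = 8.8/4 = 2.2

S is symmetric (S[j,i] = S[i,j]). Assembling:

S = [[4.2, 4.2, 0.45],
 [4.2, 8.7, -0.3],
 [0.45, -0.3, 2.2]]


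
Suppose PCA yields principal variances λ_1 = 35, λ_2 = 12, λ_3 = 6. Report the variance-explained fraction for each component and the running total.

Step 1 — total variance = trace(Sigma) = Σ λ_i = 35 + 12 + 6 = 53.

Step 2 — fraction explained by component i = λ_i / Σ λ:
  PC1: 35/53 = 0.6604
  PC2: 12/53 = 0.2264
  PC3: 6/53 = 0.1132

Step 3 — cumulative fraction after k components = (λ_1 + ... + λ_k) / Σ λ:
  k = 1: 35/53 = 0.6604
  k = 2: (35 + 12)/53 = 47/53 = 0.8868
  k = 3: (35 + 12 + 6)/53 = 53/53 = 1

Summary (fraction, with percent):

explained: PC1 0.6604 (66.04%), PC2 0.2264 (22.64%), PC3 0.1132 (11.32%);  cumulative: 0.6604, 0.8868, 1


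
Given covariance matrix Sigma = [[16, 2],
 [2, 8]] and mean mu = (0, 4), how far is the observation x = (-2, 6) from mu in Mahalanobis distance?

Step 1 — centre the observation: (x - mu) = (-2, 2).

Step 2 — invert Sigma. det(Sigma) = 16·8 - (2)² = 124.
  Sigma^{-1} = (1/det) · [[d, -b], [-b, a]] = [[0.0645, -0.0161],
 [-0.0161, 0.129]].

Step 3 — form the quadratic (x - mu)^T · Sigma^{-1} · (x - mu):
  Sigma^{-1} · (x - mu) = (-0.1613, 0.2903).
  (x - mu)^T · [Sigma^{-1} · (x - mu)] = (-2)·(-0.1613) + (2)·(0.2903) = 0.9032.

Step 4 — take square root: d = √(0.9032) ≈ 0.9504.

d(x, mu) = √(0.9032) ≈ 0.9504


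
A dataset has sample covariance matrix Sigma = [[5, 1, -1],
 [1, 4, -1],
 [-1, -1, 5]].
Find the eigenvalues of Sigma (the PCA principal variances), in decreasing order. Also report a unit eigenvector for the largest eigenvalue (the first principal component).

Step 1 — characteristic polynomial p(λ) = det(λI - Sigma) = λ³ - tr·λ² + c_1·λ - det, where tr = trace, c_1 = sum of the principal 2×2 minors, det = det(Sigma):
  tr = 5 + 4 + 5 = 14,
  c_1 = (5·4 - (1)²) + (5·5 - (-1)²) + (4·5 - (-1)²) = 19 + 24 + 19 = 62,
  det = 5·(4·5 - (-1)²) - (1)·((1)·5 - (-1)·(-1)) + (-1)·((1)·(-1) - 4·(-1)) = 5·(19) - (1)·(4) + (-1)·(3) = 88.
  So p(λ) = λ³ - 14λ² + 62λ - 88.
Step 2 — look for an integer root (rational root theorem: any rational root is an integer divisor of 88). Testing λ = 4:
  p(4) = 64 - 224 + 248 - 88 = 0  ✓
  Dividing out (λ - 4): p(λ) = (λ - 4)(λ² - 10λ + 22).
Step 3 — remaining eigenvalues from the quadratic λ² - 10λ + 22 = 0:
  Δ = 10² - 4·22 = 100 - 88 = 12,  λ = (10 ± √12)/2 = (10 ± 3.4641)/2 ≈ 6.7321 or 3.2679.
  Sorted: λ_1 = 6.7321,  λ_2 = 4,  λ_3 = 3.2679  (check: sum = 14 = tr ✓).

Step 4 — unit eigenvector for λ_1 ≈ 6.7321: v spans the null space of (Sigma - λ_1 I), whose rows are
  r_1 = (-1.7321, 1, -1),  r_2 = (1, -2.7321, -1),  r_3 = (-1, -1, -1.7321).
  v is orthogonal to every row, so take v ∝ r_1 × r_2 = ((1)·(-1) - (-1)·(-2.7321), (-1)·(1) - (-1.7321)·(-1), (-1.7321)·(-2.7321) - (1)·(1)) ≈ (-3.7321, -2.7321, 3.7321).
  Rescale (multiply by -1 so the first nonzero entry is positive): u = (3.7321, 2.7321, -3.7321).
  ||u|| = √((3.7321)² + (2.7321)² + (-3.7321)²) = √(35.3205) ≈ 5.9431,  v_1 = u/||u|| ≈ (0.628, 0.4597, -0.628) (||v_1|| = 1).

λ_1 = 6.7321,  λ_2 = 4,  λ_3 = 3.2679;  v_1 ≈ (0.628, 0.4597, -0.628)


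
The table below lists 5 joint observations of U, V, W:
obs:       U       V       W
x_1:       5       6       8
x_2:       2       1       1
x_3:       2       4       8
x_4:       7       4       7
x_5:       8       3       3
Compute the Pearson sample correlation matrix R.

Step 1 — column means:
  mean(U) = (5 + 2 + 2 + 7 + 8) / 5 = 24/5 = 4.8
  mean(V) = (6 + 1 + 4 + 4 + 3) / 5 = 18/5 = 3.6
  mean(W) = (8 + 1 + 8 + 7 + 3) / 5 = 27/5 = 5.4

Step 2 — sample variances and covariances s[i,j] = (1/(n-1)) · Σ_k (x_{k,i} - mean_i) · (x_{k,j} - mean_j), with n-1 = 4:
  s[U,U] = ((0.2)·(0.2) + (-2.8)·(-2.8) + (-2.8)·(-2.8) + (2.2)·(2.2) + (3.2)·(3.2)) / 4 = 30.8/4 = 7.7
  s[U,V] = ((0.2)·(2.4) + (-2.8)·(-2.6) + (-2.8)·(0.4) + (2.2)·(0.4) + (3.2)·(-0.6)) / 4 = 5.6/4 = 1.4
  s[U,W] = ((0.2)·(2.6) + (-2.8)·(-4.4) + (-2.8)·(2.6) + (2.2)·(1.6) + (3.2)·(-2.4)) / 4 = 1.4/4 = 0.35
  s[V,V] = ((2.4)·(2.4) + (-2.6)·(-2.6) + (0.4)·(0.4) + (0.4)·(0.4) + (-0.6)·(-0.6)) / 4 = 13.2/4 = 3.3
  s[V,W] = ((2.4)·(2.6) + (-2.6)·(-4.4) + (0.4)·(2.6) + (0.4)·(1.6) + (-0.6)·(-2.4)) / 4 = 20.8/4 = 5.2
  s[W,W] = ((2.6)·(2.6) + (-4.4)·(-4.4) + (2.6)·(2.6) + (1.6)·(1.6) + (-2.4)·(-2.4)) / 4 = 41.2/4 = 10.3
  Sample standard deviations s_i = √(s[i,i]):
  s(U) = √(7.7) = 2.7749
  s(V) = √(3.3) = 1.8166
  s(W) = √(10.3) = 3.2094

Step 3 — r_{ij} = s_{ij} / (s_i · s_j):
  r[U,U] = 1 (diagonal).
  r[U,V] = 1.4 / (2.7749 · 1.8166) = 1.4 / 5.0408 = 0.2777
  r[U,W] = 0.35 / (2.7749 · 3.2094) = 0.35 / 8.9056 = 0.0393
  r[V,V] = 1 (diagonal).
  r[V,W] = 5.2 / (1.8166 · 3.2094) = 5.2 / 5.8301 = 0.8919
  r[W,W] = 1 (diagonal).

R is symmetric with unit diagonal. Assembling:

R = [[1, 0.2777, 0.0393],
 [0.2777, 1, 0.8919],
 [0.0393, 0.8919, 1]]


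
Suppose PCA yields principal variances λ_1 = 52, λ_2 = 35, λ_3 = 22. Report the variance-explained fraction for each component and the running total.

Step 1 — total variance = trace(Sigma) = Σ λ_i = 52 + 35 + 22 = 109.

Step 2 — fraction explained by component i = λ_i / Σ λ:
  PC1: 52/109 = 0.4771
  PC2: 35/109 = 0.3211
  PC3: 22/109 = 0.2018

Step 3 — cumulative fraction after k components = (λ_1 + ... + λ_k) / Σ λ:
  k = 1: 52/109 = 0.4771
  k = 2: (52 + 35)/109 = 87/109 = 0.7982
  k = 3: (52 + 35 + 22)/109 = 109/109 = 1

Summary (fraction, with percent):

explained: PC1 0.4771 (47.71%), PC2 0.3211 (32.11%), PC3 0.2018 (20.18%);  cumulative: 0.4771, 0.7982, 1


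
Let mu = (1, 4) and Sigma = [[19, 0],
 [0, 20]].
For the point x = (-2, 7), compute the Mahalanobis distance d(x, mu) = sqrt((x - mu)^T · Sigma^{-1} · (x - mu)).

Step 1 — centre the observation: (x - mu) = (-3, 3).

Step 2 — invert Sigma. det(Sigma) = 19·20 - (0)² = 380.
  Sigma^{-1} = (1/det) · [[d, -b], [-b, a]] = [[0.0526, 0],
 [0, 0.05]].

Step 3 — form the quadratic (x - mu)^T · Sigma^{-1} · (x - mu):
  Sigma^{-1} · (x - mu) = (-0.1579, 0.15).
  (x - mu)^T · [Sigma^{-1} · (x - mu)] = (-3)·(-0.1579) + (3)·(0.15) = 0.9237.

Step 4 — take square root: d = √(0.9237) ≈ 0.9611.

d(x, mu) = √(0.9237) ≈ 0.9611


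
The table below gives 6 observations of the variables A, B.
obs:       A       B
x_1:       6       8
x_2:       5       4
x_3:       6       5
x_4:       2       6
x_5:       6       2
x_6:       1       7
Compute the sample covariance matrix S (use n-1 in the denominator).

Step 1 — column means:
  mean(A) = (6 + 5 + 6 + 2 + 6 + 1) / 6 = 26/6 = 4.3333
  mean(B) = (8 + 4 + 5 + 6 + 2 + 7) / 6 = 32/6 = 5.3333

Step 2 — sample covariance S[i,j] = (1/(n-1)) · Σ_k (x_{k,i} - mean_i) · (x_{k,j} - mean_j), with n-1 = 5.
  S[A,A] = ((1.6667)·(1.6667) + (0.6667)·(0.6667) + (1.6667)·(1.6667) + (-2.3333)·(-2.3333) + (1.6667)·(1.6667) + (-3.3333)·(-3.3333)) / 5 = 25.3333/5 = 5.0667
  S[A,B] = ((1.6667)·(2.6667) + (0.6667)·(-1.3333) + (1.6667)·(-0.3333) + (-2.3333)·(0.6667) + (1.6667)·(-3.3333) + (-3.3333)·(1.6667)) / 5 = -9.6667/5 = -1.9333
  S[B,B] = ((2.6667)·(2.6667) + (-1.3333)·(-1.3333) + (-0.3333)·(-0.3333) + (0.6667)·(0.6667) + (-3.3333)·(-3.3333) + (1.6667)·(1.6667)) / 5 = 23.3333/5 = 4.6667

S is symmetric (S[j,i] = S[i,j]). Assembling:

S = [[5.0667, -1.9333],
 [-1.9333, 4.6667]]


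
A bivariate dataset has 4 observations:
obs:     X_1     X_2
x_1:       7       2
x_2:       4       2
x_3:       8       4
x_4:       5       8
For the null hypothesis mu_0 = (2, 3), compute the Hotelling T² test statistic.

Step 1 — sample mean vector:
  mean(X_1) = (7 + 4 + 8 + 5) / 4 = 24/4 = 6
  mean(X_2) = (2 + 2 + 4 + 8) / 4 = 16/4 = 4
  x̄ = (6, 4),  deviation x̄ - mu_0 = (6, 4) - (2, 3) = (4, 1).

Step 2 — sample covariance matrix, S[i,j] = (1/(n-1)) · Σ_k (x_{k,i} - mean_i) · (x_{k,j} - mean_j), divisor n-1 = 3:
  S[X_1,X_1] = ((1)·(1) + (-2)·(-2) + (2)·(2) + (-1)·(-1)) / 3 = 10/3 = 3.3333
  S[X_1,X_2] = ((1)·(-2) + (-2)·(-2) + (2)·(0) + (-1)·(4)) / 3 = -2/3 = -0.6667
  S[X_2,X_2] = ((-2)·(-2) + (-2)·(-2) + (0)·(0) + (4)·(4)) / 3 = 24/3 = 8
  S = [[3.3333, -0.6667],
 [-0.6667, 8]].

Step 3 — invert S. det(S) = 3.3333·8 - (-0.6667)² = 26.2222.
  S^{-1} = (1/det) · [[d, -b], [-b, a]] = [[0.3051, 0.0254],
 [0.0254, 0.1271]].

Step 4 — quadratic form (x̄ - mu_0)^T · S^{-1} · (x̄ - mu_0):
  S^{-1} · (x̄ - mu_0) = (1.2458, 0.2288),
  (x̄ - mu_0)^T · [...] = (4)·(1.2458) + (1)·(0.2288) = 5.2119.

Step 5 — scale by n: T² = 4 · 5.2119 = 20.8475.

T² ≈ 20.8475


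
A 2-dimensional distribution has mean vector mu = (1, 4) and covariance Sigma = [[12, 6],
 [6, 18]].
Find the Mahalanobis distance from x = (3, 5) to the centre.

Step 1 — centre the observation: (x - mu) = (2, 1).

Step 2 — invert Sigma. det(Sigma) = 12·18 - (6)² = 180.
  Sigma^{-1} = (1/det) · [[d, -b], [-b, a]] = [[0.1, -0.0333],
 [-0.0333, 0.0667]].

Step 3 — form the quadratic (x - mu)^T · Sigma^{-1} · (x - mu):
  Sigma^{-1} · (x - mu) = (0.1667, 0).
  (x - mu)^T · [Sigma^{-1} · (x - mu)] = (2)·(0.1667) + (1)·(0) = 0.3333.

Step 4 — take square root: d = √(0.3333) ≈ 0.5774.

d(x, mu) = √(0.3333) ≈ 0.5774


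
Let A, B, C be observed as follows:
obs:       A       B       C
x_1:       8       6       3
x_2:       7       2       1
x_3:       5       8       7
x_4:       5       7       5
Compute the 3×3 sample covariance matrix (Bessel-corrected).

Step 1 — column means:
  mean(A) = (8 + 7 + 5 + 5) / 4 = 25/4 = 6.25
  mean(B) = (6 + 2 + 8 + 7) / 4 = 23/4 = 5.75
  mean(C) = (3 + 1 + 7 + 5) / 4 = 16/4 = 4

Step 2 — sample covariance S[i,j] = (1/(n-1)) · Σ_k (x_{k,i} - mean_i) · (x_{k,j} - mean_j), with n-1 = 3.
  S[A,A] = ((1.75)·(1.75) + (0.75)·(0.75) + (-1.25)·(-1.25) + (-1.25)·(-1.25)) / 3 = 6.75/3 = 2.25
  S[A,B] = ((1.75)·(0.25) + (0.75)·(-3.75) + (-1.25)·(2.25) + (-1.25)·(1.25)) / 3 = -6.75/3 = -2.25
  S[A,C] = ((1.75)·(-1) + (0.75)·(-3) + (-1.25)·(3) + (-1.25)·(1)) / 3 = -9/3 = -3
  S[B,B] = ((0.25)·(0.25) + (-3.75)·(-3.75) + (2.25)·(2.25) + (1.25)·(1.25)) / 3 = 20.75/3 = 6.9167
  S[B,C] = ((0.25)·(-1) + (-3.75)·(-3) + (2.25)·(3) + (1.25)·(1)) / 3 = 19/3 = 6.3333
  S[C,C] = ((-1)·(-1) + (-3)·(-3) + (3)·(3) + (1)·(1)) / 3 = 20/3 = 6.6667

S is symmetric (S[j,i] = S[i,j]). Assembling:

S = [[2.25, -2.25, -3],
 [-2.25, 6.9167, 6.3333],
 [-3, 6.3333, 6.6667]]


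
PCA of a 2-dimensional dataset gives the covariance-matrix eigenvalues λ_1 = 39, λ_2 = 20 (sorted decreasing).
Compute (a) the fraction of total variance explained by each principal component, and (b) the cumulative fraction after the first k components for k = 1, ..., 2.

Step 1 — total variance = trace(Sigma) = Σ λ_i = 39 + 20 = 59.

Step 2 — fraction explained by component i = λ_i / Σ λ:
  PC1: 39/59 = 0.661
  PC2: 20/59 = 0.339

Step 3 — cumulative fraction after k components = (λ_1 + ... + λ_k) / Σ λ:
  k = 1: 39/59 = 0.661
  k = 2: (39 + 20)/59 = 59/59 = 1

Summary (fraction, with percent):

explained: PC1 0.661 (66.1%), PC2 0.339 (33.9%);  cumulative: 0.661, 1


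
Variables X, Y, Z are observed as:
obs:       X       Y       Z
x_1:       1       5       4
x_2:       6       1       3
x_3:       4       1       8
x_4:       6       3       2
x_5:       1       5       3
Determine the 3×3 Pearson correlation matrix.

Step 1 — column means:
  mean(X) = (1 + 6 + 4 + 6 + 1) / 5 = 18/5 = 3.6
  mean(Y) = (5 + 1 + 1 + 3 + 5) / 5 = 15/5 = 3
  mean(Z) = (4 + 3 + 8 + 2 + 3) / 5 = 20/5 = 4

Step 2 — sample variances and covariances s[i,j] = (1/(n-1)) · Σ_k (x_{k,i} - mean_i) · (x_{k,j} - mean_j), with n-1 = 4:
  s[X,X] = ((-2.6)·(-2.6) + (2.4)·(2.4) + (0.4)·(0.4) + (2.4)·(2.4) + (-2.6)·(-2.6)) / 4 = 25.2/4 = 6.3
  s[X,Y] = ((-2.6)·(2) + (2.4)·(-2) + (0.4)·(-2) + (2.4)·(0) + (-2.6)·(2)) / 4 = -16/4 = -4
  s[X,Z] = ((-2.6)·(0) + (2.4)·(-1) + (0.4)·(4) + (2.4)·(-2) + (-2.6)·(-1)) / 4 = -3/4 = -0.75
  s[Y,Y] = ((2)·(2) + (-2)·(-2) + (-2)·(-2) + (0)·(0) + (2)·(2)) / 4 = 16/4 = 4
  s[Y,Z] = ((2)·(0) + (-2)·(-1) + (-2)·(4) + (0)·(-2) + (2)·(-1)) / 4 = -8/4 = -2
  s[Z,Z] = ((0)·(0) + (-1)·(-1) + (4)·(4) + (-2)·(-2) + (-1)·(-1)) / 4 = 22/4 = 5.5
  Sample standard deviations s_i = √(s[i,i]):
  s(X) = √(6.3) = 2.51
  s(Y) = √(4) = 2
  s(Z) = √(5.5) = 2.3452

Step 3 — r_{ij} = s_{ij} / (s_i · s_j):
  r[X,X] = 1 (diagonal).
  r[X,Y] = -4 / (2.51 · 2) = -4 / 5.02 = -0.7968
  r[X,Z] = -0.75 / (2.51 · 2.3452) = -0.75 / 5.8864 = -0.1274
  r[Y,Y] = 1 (diagonal).
  r[Y,Z] = -2 / (2 · 2.3452) = -2 / 4.6904 = -0.4264
  r[Z,Z] = 1 (diagonal).

R is symmetric with unit diagonal. Assembling:

R = [[1, -0.7968, -0.1274],
 [-0.7968, 1, -0.4264],
 [-0.1274, -0.4264, 1]]


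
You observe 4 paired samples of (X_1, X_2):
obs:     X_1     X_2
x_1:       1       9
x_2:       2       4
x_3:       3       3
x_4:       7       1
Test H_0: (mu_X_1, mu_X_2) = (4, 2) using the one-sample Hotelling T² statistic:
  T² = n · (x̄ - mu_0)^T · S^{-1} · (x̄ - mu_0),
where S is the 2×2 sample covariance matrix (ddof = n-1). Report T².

Step 1 — sample mean vector:
  mean(X_1) = (1 + 2 + 3 + 7) / 4 = 13/4 = 3.25
  mean(X_2) = (9 + 4 + 3 + 1) / 4 = 17/4 = 4.25
  x̄ = (3.25, 4.25),  deviation x̄ - mu_0 = (3.25, 4.25) - (4, 2) = (-0.75, 2.25).

Step 2 — sample covariance matrix, S[i,j] = (1/(n-1)) · Σ_k (x_{k,i} - mean_i) · (x_{k,j} - mean_j), divisor n-1 = 3:
  S[X_1,X_1] = ((-2.25)·(-2.25) + (-1.25)·(-1.25) + (-0.25)·(-0.25) + (3.75)·(3.75)) / 3 = 20.75/3 = 6.9167
  S[X_1,X_2] = ((-2.25)·(4.75) + (-1.25)·(-0.25) + (-0.25)·(-1.25) + (3.75)·(-3.25)) / 3 = -22.25/3 = -7.4167
  S[X_2,X_2] = ((4.75)·(4.75) + (-0.25)·(-0.25) + (-1.25)·(-1.25) + (-3.25)·(-3.25)) / 3 = 34.75/3 = 11.5833
  S = [[6.9167, -7.4167],
 [-7.4167, 11.5833]].

Step 3 — invert S. det(S) = 6.9167·11.5833 - (-7.4167)² = 25.1111.
  S^{-1} = (1/det) · [[d, -b], [-b, a]] = [[0.4613, 0.2954],
 [0.2954, 0.2754]].

Step 4 — quadratic form (x̄ - mu_0)^T · S^{-1} · (x̄ - mu_0):
  S^{-1} · (x̄ - mu_0) = (0.3186, 0.3982),
  (x̄ - mu_0)^T · [...] = (-0.75)·(0.3186) + (2.25)·(0.3982) = 0.6571.

Step 5 — scale by n: T² = 4 · 0.6571 = 2.6283.

T² ≈ 2.6283


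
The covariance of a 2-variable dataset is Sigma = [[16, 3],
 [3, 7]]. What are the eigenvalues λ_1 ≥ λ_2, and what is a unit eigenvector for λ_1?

Step 1 — characteristic polynomial of 2×2 Sigma:
  det(Sigma - λI) = λ² - trace · λ + det = 0.
  trace = 16 + 7 = 23, det = 16·7 - (3)² = 103.
Step 2 — discriminant:
  Δ = trace² - 4·det = 529 - 412 = 117.
Step 3 — eigenvalues:
  λ = (trace ± √Δ)/2 = (23 ± 10.8167)/2,
  λ_1 = 16.9083,  λ_2 = 6.0917.

Step 4 — unit eigenvector for λ_1: solve (Sigma - λ_1 I)v = 0. First row:
  (16 - 16.9083)·v_x + (3)·v_y = 0, i.e. (-0.9083)·v_x + (3)·v_y = 0,
  so v ∝ (b, λ_1 - a) = (3, 0.9083) = u.
  ||u|| = √((3)² + (0.9083)²) = √(9.8251) ≈ 3.1345,
  v_1 = u/||u|| ≈ (0.9571, 0.2898) (||v_1|| = 1).

λ_1 = 16.9083,  λ_2 = 6.0917;  v_1 ≈ (0.9571, 0.2898)


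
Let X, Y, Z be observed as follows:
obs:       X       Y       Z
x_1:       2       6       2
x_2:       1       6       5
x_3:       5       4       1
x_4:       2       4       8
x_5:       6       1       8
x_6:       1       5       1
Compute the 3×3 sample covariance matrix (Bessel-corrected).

Step 1 — column means:
  mean(X) = (2 + 1 + 5 + 2 + 6 + 1) / 6 = 17/6 = 2.8333
  mean(Y) = (6 + 6 + 4 + 4 + 1 + 5) / 6 = 26/6 = 4.3333
  mean(Z) = (2 + 5 + 1 + 8 + 8 + 1) / 6 = 25/6 = 4.1667

Step 2 — sample covariance S[i,j] = (1/(n-1)) · Σ_k (x_{k,i} - mean_i) · (x_{k,j} - mean_j), with n-1 = 5.
  S[X,X] = ((-0.8333)·(-0.8333) + (-1.8333)·(-1.8333) + (2.1667)·(2.1667) + (-0.8333)·(-0.8333) + (3.1667)·(3.1667) + (-1.8333)·(-1.8333)) / 5 = 22.8333/5 = 4.5667
  S[X,Y] = ((-0.8333)·(1.6667) + (-1.8333)·(1.6667) + (2.1667)·(-0.3333) + (-0.8333)·(-0.3333) + (3.1667)·(-3.3333) + (-1.8333)·(0.6667)) / 5 = -16.6667/5 = -3.3333
  S[X,Z] = ((-0.8333)·(-2.1667) + (-1.8333)·(0.8333) + (2.1667)·(-3.1667) + (-0.8333)·(3.8333) + (3.1667)·(3.8333) + (-1.8333)·(-3.1667)) / 5 = 8.1667/5 = 1.6333
  S[Y,Y] = ((1.6667)·(1.6667) + (1.6667)·(1.6667) + (-0.3333)·(-0.3333) + (-0.3333)·(-0.3333) + (-3.3333)·(-3.3333) + (0.6667)·(0.6667)) / 5 = 17.3333/5 = 3.4667
  S[Y,Z] = ((1.6667)·(-2.1667) + (1.6667)·(0.8333) + (-0.3333)·(-3.1667) + (-0.3333)·(3.8333) + (-3.3333)·(3.8333) + (0.6667)·(-3.1667)) / 5 = -17.3333/5 = -3.4667
  S[Z,Z] = ((-2.1667)·(-2.1667) + (0.8333)·(0.8333) + (-3.1667)·(-3.1667) + (3.8333)·(3.8333) + (3.8333)·(3.8333) + (-3.1667)·(-3.1667)) / 5 = 54.8333/5 = 10.9667

S is symmetric (S[j,i] = S[i,j]). Assembling:

S = [[4.5667, -3.3333, 1.6333],
 [-3.3333, 3.4667, -3.4667],
 [1.6333, -3.4667, 10.9667]]


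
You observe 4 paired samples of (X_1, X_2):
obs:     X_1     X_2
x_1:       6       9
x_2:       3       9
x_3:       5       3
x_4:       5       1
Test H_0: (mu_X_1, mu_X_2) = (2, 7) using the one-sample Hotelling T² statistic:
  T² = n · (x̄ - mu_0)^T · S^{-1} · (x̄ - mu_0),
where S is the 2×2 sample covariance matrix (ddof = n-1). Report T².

Step 1 — sample mean vector:
  mean(X_1) = (6 + 3 + 5 + 5) / 4 = 19/4 = 4.75
  mean(X_2) = (9 + 9 + 3 + 1) / 4 = 22/4 = 5.5
  x̄ = (4.75, 5.5),  deviation x̄ - mu_0 = (4.75, 5.5) - (2, 7) = (2.75, -1.5).

Step 2 — sample covariance matrix, S[i,j] = (1/(n-1)) · Σ_k (x_{k,i} - mean_i) · (x_{k,j} - mean_j), divisor n-1 = 3:
  S[X_1,X_1] = ((1.25)·(1.25) + (-1.75)·(-1.75) + (0.25)·(0.25) + (0.25)·(0.25)) / 3 = 4.75/3 = 1.5833
  S[X_1,X_2] = ((1.25)·(3.5) + (-1.75)·(3.5) + (0.25)·(-2.5) + (0.25)·(-4.5)) / 3 = -3.5/3 = -1.1667
  S[X_2,X_2] = ((3.5)·(3.5) + (3.5)·(3.5) + (-2.5)·(-2.5) + (-4.5)·(-4.5)) / 3 = 51/3 = 17
  S = [[1.5833, -1.1667],
 [-1.1667, 17]].

Step 3 — invert S. det(S) = 1.5833·17 - (-1.1667)² = 25.5556.
  S^{-1} = (1/det) · [[d, -b], [-b, a]] = [[0.6652, 0.0457],
 [0.0457, 0.062]].

Step 4 — quadratic form (x̄ - mu_0)^T · S^{-1} · (x̄ - mu_0):
  S^{-1} · (x̄ - mu_0) = (1.7609, 0.0326),
  (x̄ - mu_0)^T · [...] = (2.75)·(1.7609) + (-1.5)·(0.0326) = 4.7935.

Step 5 — scale by n: T² = 4 · 4.7935 = 19.1739.

T² ≈ 19.1739


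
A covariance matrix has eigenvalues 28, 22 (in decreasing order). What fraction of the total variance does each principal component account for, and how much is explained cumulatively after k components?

Step 1 — total variance = trace(Sigma) = Σ λ_i = 28 + 22 = 50.

Step 2 — fraction explained by component i = λ_i / Σ λ:
  PC1: 28/50 = 0.56
  PC2: 22/50 = 0.44

Step 3 — cumulative fraction after k components = (λ_1 + ... + λ_k) / Σ λ:
  k = 1: 28/50 = 0.56
  k = 2: (28 + 22)/50 = 50/50 = 1

Summary (fraction, with percent):

explained: PC1 0.56 (56%), PC2 0.44 (44%);  cumulative: 0.56, 1


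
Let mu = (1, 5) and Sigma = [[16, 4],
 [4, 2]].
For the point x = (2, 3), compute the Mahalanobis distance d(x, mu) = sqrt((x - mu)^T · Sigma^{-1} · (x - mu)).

Step 1 — centre the observation: (x - mu) = (1, -2).

Step 2 — invert Sigma. det(Sigma) = 16·2 - (4)² = 16.
  Sigma^{-1} = (1/det) · [[d, -b], [-b, a]] = [[0.125, -0.25],
 [-0.25, 1]].

Step 3 — form the quadratic (x - mu)^T · Sigma^{-1} · (x - mu):
  Sigma^{-1} · (x - mu) = (0.625, -2.25).
  (x - mu)^T · [Sigma^{-1} · (x - mu)] = (1)·(0.625) + (-2)·(-2.25) = 5.125.

Step 4 — take square root: d = √(5.125) ≈ 2.2638.

d(x, mu) = √(5.125) ≈ 2.2638


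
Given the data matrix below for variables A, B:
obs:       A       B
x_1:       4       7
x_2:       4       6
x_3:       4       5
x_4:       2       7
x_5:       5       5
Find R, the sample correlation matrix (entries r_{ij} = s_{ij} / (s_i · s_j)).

Step 1 — column means:
  mean(A) = (4 + 4 + 4 + 2 + 5) / 5 = 19/5 = 3.8
  mean(B) = (7 + 6 + 5 + 7 + 5) / 5 = 30/5 = 6

Step 2 — sample variances and covariances s[i,j] = (1/(n-1)) · Σ_k (x_{k,i} - mean_i) · (x_{k,j} - mean_j), with n-1 = 4:
  s[A,A] = ((0.2)·(0.2) + (0.2)·(0.2) + (0.2)·(0.2) + (-1.8)·(-1.8) + (1.2)·(1.2)) / 4 = 4.8/4 = 1.2
  s[A,B] = ((0.2)·(1) + (0.2)·(0) + (0.2)·(-1) + (-1.8)·(1) + (1.2)·(-1)) / 4 = -3/4 = -0.75
  s[B,B] = ((1)·(1) + (0)·(0) + (-1)·(-1) + (1)·(1) + (-1)·(-1)) / 4 = 4/4 = 1
  Sample standard deviations s_i = √(s[i,i]):
  s(A) = √(1.2) = 1.0954
  s(B) = √(1) = 1

Step 3 — r_{ij} = s_{ij} / (s_i · s_j):
  r[A,A] = 1 (diagonal).
  r[A,B] = -0.75 / (1.0954 · 1) = -0.75 / 1.0954 = -0.6847
  r[B,B] = 1 (diagonal).

R is symmetric with unit diagonal. Assembling:

R = [[1, -0.6847],
 [-0.6847, 1]]


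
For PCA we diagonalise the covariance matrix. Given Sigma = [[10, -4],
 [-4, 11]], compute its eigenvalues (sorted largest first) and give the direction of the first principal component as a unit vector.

Step 1 — characteristic polynomial of 2×2 Sigma:
  det(Sigma - λI) = λ² - trace · λ + det = 0.
  trace = 10 + 11 = 21, det = 10·11 - (-4)² = 94.
Step 2 — discriminant:
  Δ = trace² - 4·det = 441 - 376 = 65.
Step 3 — eigenvalues:
  λ = (trace ± √Δ)/2 = (21 ± 8.0623)/2,
  λ_1 = 14.5311,  λ_2 = 6.4689.

Step 4 — unit eigenvector for λ_1: solve (Sigma - λ_1 I)v = 0. First row:
  (10 - 14.5311)·v_x + (-4)·v_y = 0, i.e. (-4.5311)·v_x + (-4)·v_y = 0,
  so v ∝ (b, λ_1 - a) = (-4, 4.5311); multiply by -1 so the first entry is positive: u = (4, -4.5311).
  ||u|| = √((4)² + (-4.5311)²) = √(36.5311) ≈ 6.0441,
  v_1 = u/||u|| ≈ (0.6618, -0.7497) (||v_1|| = 1).

λ_1 = 14.5311,  λ_2 = 6.4689;  v_1 ≈ (0.6618, -0.7497)


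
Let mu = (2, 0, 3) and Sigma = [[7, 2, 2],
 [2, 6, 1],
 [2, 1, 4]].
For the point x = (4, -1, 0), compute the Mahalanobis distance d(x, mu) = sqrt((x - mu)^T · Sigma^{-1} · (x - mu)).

Step 1 — centre the observation: (x - mu) = (2, -1, -3).

Step 2 — invert Sigma (cofactor / det for 3×3, or solve directly):
  Sigma^{-1} = [[0.1783, -0.0465, -0.0775],
 [-0.0465, 0.186, -0.0233],
 [-0.0775, -0.0233, 0.2946]].

Step 3 — form the quadratic (x - mu)^T · Sigma^{-1} · (x - mu):
  Sigma^{-1} · (x - mu) = (0.6357, -0.2093, -1.0155).
  (x - mu)^T · [Sigma^{-1} · (x - mu)] = (2)·(0.6357) + (-1)·(-0.2093) + (-3)·(-1.0155) = 4.5271.

Step 4 — take square root: d = √(4.5271) ≈ 2.1277.

d(x, mu) = √(4.5271) ≈ 2.1277


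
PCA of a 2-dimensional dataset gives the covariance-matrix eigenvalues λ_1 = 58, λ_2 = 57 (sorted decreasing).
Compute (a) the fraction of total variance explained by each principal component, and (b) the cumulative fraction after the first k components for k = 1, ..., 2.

Step 1 — total variance = trace(Sigma) = Σ λ_i = 58 + 57 = 115.

Step 2 — fraction explained by component i = λ_i / Σ λ:
  PC1: 58/115 = 0.5043
  PC2: 57/115 = 0.4957

Step 3 — cumulative fraction after k components = (λ_1 + ... + λ_k) / Σ λ:
  k = 1: 58/115 = 0.5043
  k = 2: (58 + 57)/115 = 115/115 = 1

Summary (fraction, with percent):

explained: PC1 0.5043 (50.43%), PC2 0.4957 (49.57%);  cumulative: 0.5043, 1


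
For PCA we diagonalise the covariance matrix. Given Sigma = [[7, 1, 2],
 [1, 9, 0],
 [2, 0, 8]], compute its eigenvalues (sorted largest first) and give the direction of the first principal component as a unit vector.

Step 1 — characteristic polynomial p(λ) = det(λI - Sigma) = λ³ - tr·λ² + c_1·λ - det, where tr = trace, c_1 = sum of the principal 2×2 minors, det = det(Sigma):
  tr = 7 + 9 + 8 = 24,
  c_1 = (7·9 - (1)²) + (7·8 - (2)²) + (9·8 - (0)²) = 62 + 52 + 72 = 186,
  det = 7·(9·8 - (0)²) - (1)·((1)·8 - (0)·(2)) + (2)·((1)·(0) - 9·(2)) = 7·(72) - (1)·(8) + (2)·(-18) = 460.
  So p(λ) = λ³ - 24λ² + 186λ - 460.
Step 2 — look for an integer root (rational root theorem: any rational root is an integer divisor of 460). Testing λ = 10:
  p(10) = 1000 - 2400 + 1860 - 460 = 0  ✓
  Dividing out (λ - 10): p(λ) = (λ - 10)(λ² - 14λ + 46).
Step 3 — remaining eigenvalues from the quadratic λ² - 14λ + 46 = 0:
  Δ = 14² - 4·46 = 196 - 184 = 12,  λ = (14 ± √12)/2 = (14 ± 3.4641)/2 ≈ 8.7321 or 5.2679.
  Sorted: λ_1 = 10,  λ_2 = 8.7321,  λ_3 = 5.2679  (check: sum = 24 = tr ✓).

Step 4 — unit eigenvector for λ_1 = 10: v spans the null space of (Sigma - λ_1 I), whose rows are
  r_1 = (-3, 1, 2),  r_2 = (1, -1, 0),  r_3 = (2, 0, -2).
  v is orthogonal to every row, so take v ∝ r_1 × r_2 = ((1)·(0) - (2)·(-1), (2)·(1) - (-3)·(0), (-3)·(-1) - (1)·(1)) = (2, 2, 2).
  Rescale (divide by 2): u = (1, 1, 1).
  ||u|| = √((1)² + (1)² + (1)²) = √(3) ≈ 1.7321,  v_1 = u/||u|| ≈ (0.5774, 0.5774, 0.5774) (||v_1|| = 1).

λ_1 = 10,  λ_2 = 8.7321,  λ_3 = 5.2679;  v_1 ≈ (0.5774, 0.5774, 0.5774)


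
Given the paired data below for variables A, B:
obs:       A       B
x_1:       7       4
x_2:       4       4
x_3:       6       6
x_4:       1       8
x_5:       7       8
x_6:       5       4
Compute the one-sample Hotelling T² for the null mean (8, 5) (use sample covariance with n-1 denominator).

Step 1 — sample mean vector:
  mean(A) = (7 + 4 + 6 + 1 + 7 + 5) / 6 = 30/6 = 5
  mean(B) = (4 + 4 + 6 + 8 + 8 + 4) / 6 = 34/6 = 5.6667
  x̄ = (5, 5.6667),  deviation x̄ - mu_0 = (5, 5.6667) - (8, 5) = (-3, 0.6667).

Step 2 — sample covariance matrix, S[i,j] = (1/(n-1)) · Σ_k (x_{k,i} - mean_i) · (x_{k,j} - mean_j), divisor n-1 = 5:
  S[A,A] = ((2)·(2) + (-1)·(-1) + (1)·(1) + (-4)·(-4) + (2)·(2) + (0)·(0)) / 5 = 26/5 = 5.2
  S[A,B] = ((2)·(-1.6667) + (-1)·(-1.6667) + (1)·(0.3333) + (-4)·(2.3333) + (2)·(2.3333) + (0)·(-1.6667)) / 5 = -6/5 = -1.2
  S[B,B] = ((-1.6667)·(-1.6667) + (-1.6667)·(-1.6667) + (0.3333)·(0.3333) + (2.3333)·(2.3333) + (2.3333)·(2.3333) + (-1.6667)·(-1.6667)) / 5 = 19.3333/5 = 3.8667
  S = [[5.2, -1.2],
 [-1.2, 3.8667]].

Step 3 — invert S. det(S) = 5.2·3.8667 - (-1.2)² = 18.6667.
  S^{-1} = (1/det) · [[d, -b], [-b, a]] = [[0.2071, 0.0643],
 [0.0643, 0.2786]].

Step 4 — quadratic form (x̄ - mu_0)^T · S^{-1} · (x̄ - mu_0):
  S^{-1} · (x̄ - mu_0) = (-0.5786, -0.0071),
  (x̄ - mu_0)^T · [...] = (-3)·(-0.5786) + (0.6667)·(-0.0071) = 1.731.

Step 5 — scale by n: T² = 6 · 1.731 = 10.3857.

T² ≈ 10.3857


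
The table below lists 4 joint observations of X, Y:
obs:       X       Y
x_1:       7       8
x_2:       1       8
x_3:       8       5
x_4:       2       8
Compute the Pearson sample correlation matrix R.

Step 1 — column means:
  mean(X) = (7 + 1 + 8 + 2) / 4 = 18/4 = 4.5
  mean(Y) = (8 + 8 + 5 + 8) / 4 = 29/4 = 7.25

Step 2 — sample variances and covariances s[i,j] = (1/(n-1)) · Σ_k (x_{k,i} - mean_i) · (x_{k,j} - mean_j), with n-1 = 3:
  s[X,X] = ((2.5)·(2.5) + (-3.5)·(-3.5) + (3.5)·(3.5) + (-2.5)·(-2.5)) / 3 = 37/3 = 12.3333
  s[X,Y] = ((2.5)·(0.75) + (-3.5)·(0.75) + (3.5)·(-2.25) + (-2.5)·(0.75)) / 3 = -10.5/3 = -3.5
  s[Y,Y] = ((0.75)·(0.75) + (0.75)·(0.75) + (-2.25)·(-2.25) + (0.75)·(0.75)) / 3 = 6.75/3 = 2.25
  Sample standard deviations s_i = √(s[i,i]):
  s(X) = √(12.3333) = 3.5119
  s(Y) = √(2.25) = 1.5

Step 3 — r_{ij} = s_{ij} / (s_i · s_j):
  r[X,X] = 1 (diagonal).
  r[X,Y] = -3.5 / (3.5119 · 1.5) = -3.5 / 5.2678 = -0.6644
  r[Y,Y] = 1 (diagonal).

R is symmetric with unit diagonal. Assembling:

R = [[1, -0.6644],
 [-0.6644, 1]]


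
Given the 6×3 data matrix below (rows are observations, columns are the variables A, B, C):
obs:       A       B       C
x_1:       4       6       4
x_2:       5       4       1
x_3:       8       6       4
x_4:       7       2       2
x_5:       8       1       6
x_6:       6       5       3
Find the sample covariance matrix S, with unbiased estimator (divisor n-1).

Step 1 — column means:
  mean(A) = (4 + 5 + 8 + 7 + 8 + 6) / 6 = 38/6 = 6.3333
  mean(B) = (6 + 4 + 6 + 2 + 1 + 5) / 6 = 24/6 = 4
  mean(C) = (4 + 1 + 4 + 2 + 6 + 3) / 6 = 20/6 = 3.3333

Step 2 — sample covariance S[i,j] = (1/(n-1)) · Σ_k (x_{k,i} - mean_i) · (x_{k,j} - mean_j), with n-1 = 5.
  S[A,A] = ((-2.3333)·(-2.3333) + (-1.3333)·(-1.3333) + (1.6667)·(1.6667) + (0.6667)·(0.6667) + (1.6667)·(1.6667) + (-0.3333)·(-0.3333)) / 5 = 13.3333/5 = 2.6667
  S[A,B] = ((-2.3333)·(2) + (-1.3333)·(0) + (1.6667)·(2) + (0.6667)·(-2) + (1.6667)·(-3) + (-0.3333)·(1)) / 5 = -8/5 = -1.6
  S[A,C] = ((-2.3333)·(0.6667) + (-1.3333)·(-2.3333) + (1.6667)·(0.6667) + (0.6667)·(-1.3333) + (1.6667)·(2.6667) + (-0.3333)·(-0.3333)) / 5 = 6.3333/5 = 1.2667
  S[B,B] = ((2)·(2) + (0)·(0) + (2)·(2) + (-2)·(-2) + (-3)·(-3) + (1)·(1)) / 5 = 22/5 = 4.4
  S[B,C] = ((2)·(0.6667) + (0)·(-2.3333) + (2)·(0.6667) + (-2)·(-1.3333) + (-3)·(2.6667) + (1)·(-0.3333)) / 5 = -3/5 = -0.6
  S[C,C] = ((0.6667)·(0.6667) + (-2.3333)·(-2.3333) + (0.6667)·(0.6667) + (-1.3333)·(-1.3333) + (2.6667)·(2.6667) + (-0.3333)·(-0.3333)) / 5 = 15.3333/5 = 3.0667

S is symmetric (S[j,i] = S[i,j]). Assembling:

S = [[2.6667, -1.6, 1.2667],
 [-1.6, 4.4, -0.6],
 [1.2667, -0.6, 3.0667]]


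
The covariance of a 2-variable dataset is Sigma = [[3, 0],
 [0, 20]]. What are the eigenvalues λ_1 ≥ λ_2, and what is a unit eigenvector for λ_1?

Step 1 — characteristic polynomial of 2×2 Sigma:
  det(Sigma - λI) = λ² - trace · λ + det = 0.
  trace = 3 + 20 = 23, det = 3·20 - (0)² = 60.
Step 2 — discriminant:
  Δ = trace² - 4·det = 529 - 240 = 289.
Step 3 — eigenvalues:
  λ = (trace ± √Δ)/2 = (23 ± 17)/2,
  λ_1 = 20,  λ_2 = 3.

Step 4 — unit eigenvector for λ_1: Sigma is diagonal, so its eigenvectors are the coordinate axes. λ_1 = 20 is the diagonal entry on the second coordinate axis, hence
  v_1 = (0, 1) (||v_1|| = 1).

λ_1 = 20,  λ_2 = 3;  v_1 ≈ (0, 1)


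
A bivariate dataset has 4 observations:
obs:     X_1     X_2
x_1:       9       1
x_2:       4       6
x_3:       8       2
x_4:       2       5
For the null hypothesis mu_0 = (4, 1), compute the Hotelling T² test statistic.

Step 1 — sample mean vector:
  mean(X_1) = (9 + 4 + 8 + 2) / 4 = 23/4 = 5.75
  mean(X_2) = (1 + 6 + 2 + 5) / 4 = 14/4 = 3.5
  x̄ = (5.75, 3.5),  deviation x̄ - mu_0 = (5.75, 3.5) - (4, 1) = (1.75, 2.5).

Step 2 — sample covariance matrix, S[i,j] = (1/(n-1)) · Σ_k (x_{k,i} - mean_i) · (x_{k,j} - mean_j), divisor n-1 = 3:
  S[X_1,X_1] = ((3.25)·(3.25) + (-1.75)·(-1.75) + (2.25)·(2.25) + (-3.75)·(-3.75)) / 3 = 32.75/3 = 10.9167
  S[X_1,X_2] = ((3.25)·(-2.5) + (-1.75)·(2.5) + (2.25)·(-1.5) + (-3.75)·(1.5)) / 3 = -21.5/3 = -7.1667
  S[X_2,X_2] = ((-2.5)·(-2.5) + (2.5)·(2.5) + (-1.5)·(-1.5) + (1.5)·(1.5)) / 3 = 17/3 = 5.6667
  S = [[10.9167, -7.1667],
 [-7.1667, 5.6667]].

Step 3 — invert S. det(S) = 10.9167·5.6667 - (-7.1667)² = 10.5.
  S^{-1} = (1/det) · [[d, -b], [-b, a]] = [[0.5397, 0.6825],
 [0.6825, 1.0397]].

Step 4 — quadratic form (x̄ - mu_0)^T · S^{-1} · (x̄ - mu_0):
  S^{-1} · (x̄ - mu_0) = (2.6508, 3.7937),
  (x̄ - mu_0)^T · [...] = (1.75)·(2.6508) + (2.5)·(3.7937) = 14.123.

Step 5 — scale by n: T² = 4 · 14.123 = 56.4921.

T² ≈ 56.4921


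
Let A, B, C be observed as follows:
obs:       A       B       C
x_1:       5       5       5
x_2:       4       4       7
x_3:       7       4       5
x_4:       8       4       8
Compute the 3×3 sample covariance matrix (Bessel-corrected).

Step 1 — column means:
  mean(A) = (5 + 4 + 7 + 8) / 4 = 24/4 = 6
  mean(B) = (5 + 4 + 4 + 4) / 4 = 17/4 = 4.25
  mean(C) = (5 + 7 + 5 + 8) / 4 = 25/4 = 6.25

Step 2 — sample covariance S[i,j] = (1/(n-1)) · Σ_k (x_{k,i} - mean_i) · (x_{k,j} - mean_j), with n-1 = 3.
  S[A,A] = ((-1)·(-1) + (-2)·(-2) + (1)·(1) + (2)·(2)) / 3 = 10/3 = 3.3333
  S[A,B] = ((-1)·(0.75) + (-2)·(-0.25) + (1)·(-0.25) + (2)·(-0.25)) / 3 = -1/3 = -0.3333
  S[A,C] = ((-1)·(-1.25) + (-2)·(0.75) + (1)·(-1.25) + (2)·(1.75)) / 3 = 2/3 = 0.6667
  S[B,B] = ((0.75)·(0.75) + (-0.25)·(-0.25) + (-0.25)·(-0.25) + (-0.25)·(-0.25)) / 3 = 0.75/3 = 0.25
  S[B,C] = ((0.75)·(-1.25) + (-0.25)·(0.75) + (-0.25)·(-1.25) + (-0.25)·(1.75)) / 3 = -1.25/3 = -0.4167
  S[C,C] = ((-1.25)·(-1.25) + (0.75)·(0.75) + (-1.25)·(-1.25) + (1.75)·(1.75)) / 3 = 6.75/3 = 2.25

S is symmetric (S[j,i] = S[i,j]). Assembling:

S = [[3.3333, -0.3333, 0.6667],
 [-0.3333, 0.25, -0.4167],
 [0.6667, -0.4167, 2.25]]


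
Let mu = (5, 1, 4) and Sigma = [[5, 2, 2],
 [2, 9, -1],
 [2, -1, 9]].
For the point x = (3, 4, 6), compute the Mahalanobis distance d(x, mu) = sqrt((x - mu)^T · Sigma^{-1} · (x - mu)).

Step 1 — centre the observation: (x - mu) = (-2, 3, 2).

Step 2 — invert Sigma (cofactor / det for 3×3, or solve directly):
  Sigma^{-1} = [[0.25, -0.0625, -0.0625],
 [-0.0625, 0.1281, 0.0281],
 [-0.0625, 0.0281, 0.1281]].

Step 3 — form the quadratic (x - mu)^T · Sigma^{-1} · (x - mu):
  Sigma^{-1} · (x - mu) = (-0.8125, 0.5656, 0.4656).
  (x - mu)^T · [Sigma^{-1} · (x - mu)] = (-2)·(-0.8125) + (3)·(0.5656) + (2)·(0.4656) = 4.2531.

Step 4 — take square root: d = √(4.2531) ≈ 2.0623.

d(x, mu) = √(4.2531) ≈ 2.0623


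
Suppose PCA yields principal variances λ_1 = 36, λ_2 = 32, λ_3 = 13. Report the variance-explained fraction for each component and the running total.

Step 1 — total variance = trace(Sigma) = Σ λ_i = 36 + 32 + 13 = 81.

Step 2 — fraction explained by component i = λ_i / Σ λ:
  PC1: 36/81 = 0.4444
  PC2: 32/81 = 0.3951
  PC3: 13/81 = 0.1605

Step 3 — cumulative fraction after k components = (λ_1 + ... + λ_k) / Σ λ:
  k = 1: 36/81 = 0.4444
  k = 2: (36 + 32)/81 = 68/81 = 0.8395
  k = 3: (36 + 32 + 13)/81 = 81/81 = 1

Summary (fraction, with percent):

explained: PC1 0.4444 (44.44%), PC2 0.3951 (39.51%), PC3 0.1605 (16.05%);  cumulative: 0.4444, 0.8395, 1


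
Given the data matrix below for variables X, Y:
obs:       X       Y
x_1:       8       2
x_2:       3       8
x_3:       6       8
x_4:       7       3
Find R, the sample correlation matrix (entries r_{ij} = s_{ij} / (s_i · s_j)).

Step 1 — column means:
  mean(X) = (8 + 3 + 6 + 7) / 4 = 24/4 = 6
  mean(Y) = (2 + 8 + 8 + 3) / 4 = 21/4 = 5.25

Step 2 — sample variances and covariances s[i,j] = (1/(n-1)) · Σ_k (x_{k,i} - mean_i) · (x_{k,j} - mean_j), with n-1 = 3:
  s[X,X] = ((2)·(2) + (-3)·(-3) + (0)·(0) + (1)·(1)) / 3 = 14/3 = 4.6667
  s[X,Y] = ((2)·(-3.25) + (-3)·(2.75) + (0)·(2.75) + (1)·(-2.25)) / 3 = -17/3 = -5.6667
  s[Y,Y] = ((-3.25)·(-3.25) + (2.75)·(2.75) + (2.75)·(2.75) + (-2.25)·(-2.25)) / 3 = 30.75/3 = 10.25
  Sample standard deviations s_i = √(s[i,i]):
  s(X) = √(4.6667) = 2.1602
  s(Y) = √(10.25) = 3.2016

Step 3 — r_{ij} = s_{ij} / (s_i · s_j):
  r[X,X] = 1 (diagonal).
  r[X,Y] = -5.6667 / (2.1602 · 3.2016) = -5.6667 / 6.9162 = -0.8193
  r[Y,Y] = 1 (diagonal).

R is symmetric with unit diagonal. Assembling:

R = [[1, -0.8193],
 [-0.8193, 1]]


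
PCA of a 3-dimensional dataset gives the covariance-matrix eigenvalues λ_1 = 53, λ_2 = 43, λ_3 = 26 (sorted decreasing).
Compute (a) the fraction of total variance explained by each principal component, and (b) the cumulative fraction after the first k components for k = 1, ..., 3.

Step 1 — total variance = trace(Sigma) = Σ λ_i = 53 + 43 + 26 = 122.

Step 2 — fraction explained by component i = λ_i / Σ λ:
  PC1: 53/122 = 0.4344
  PC2: 43/122 = 0.3525
  PC3: 26/122 = 0.2131

Step 3 — cumulative fraction after k components = (λ_1 + ... + λ_k) / Σ λ:
  k = 1: 53/122 = 0.4344
  k = 2: (53 + 43)/122 = 96/122 = 0.7869
  k = 3: (53 + 43 + 26)/122 = 122/122 = 1

Summary (fraction, with percent):

explained: PC1 0.4344 (43.44%), PC2 0.3525 (35.25%), PC3 0.2131 (21.31%);  cumulative: 0.4344, 0.7869, 1


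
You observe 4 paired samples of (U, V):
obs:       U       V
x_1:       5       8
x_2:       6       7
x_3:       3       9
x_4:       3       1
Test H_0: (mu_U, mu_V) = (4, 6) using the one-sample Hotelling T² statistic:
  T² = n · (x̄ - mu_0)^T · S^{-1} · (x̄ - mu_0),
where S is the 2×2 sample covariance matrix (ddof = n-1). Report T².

Step 1 — sample mean vector:
  mean(U) = (5 + 6 + 3 + 3) / 4 = 17/4 = 4.25
  mean(V) = (8 + 7 + 9 + 1) / 4 = 25/4 = 6.25
  x̄ = (4.25, 6.25),  deviation x̄ - mu_0 = (4.25, 6.25) - (4, 6) = (0.25, 0.25).

Step 2 — sample covariance matrix, S[i,j] = (1/(n-1)) · Σ_k (x_{k,i} - mean_i) · (x_{k,j} - mean_j), divisor n-1 = 3:
  S[U,U] = ((0.75)·(0.75) + (1.75)·(1.75) + (-1.25)·(-1.25) + (-1.25)·(-1.25)) / 3 = 6.75/3 = 2.25
  S[U,V] = ((0.75)·(1.75) + (1.75)·(0.75) + (-1.25)·(2.75) + (-1.25)·(-5.25)) / 3 = 5.75/3 = 1.9167
  S[V,V] = ((1.75)·(1.75) + (0.75)·(0.75) + (2.75)·(2.75) + (-5.25)·(-5.25)) / 3 = 38.75/3 = 12.9167
  S = [[2.25, 1.9167],
 [1.9167, 12.9167]].

Step 3 — invert S. det(S) = 2.25·12.9167 - (1.9167)² = 25.3889.
  S^{-1} = (1/det) · [[d, -b], [-b, a]] = [[0.5088, -0.0755],
 [-0.0755, 0.0886]].

Step 4 — quadratic form (x̄ - mu_0)^T · S^{-1} · (x̄ - mu_0):
  S^{-1} · (x̄ - mu_0) = (0.1083, 0.0033),
  (x̄ - mu_0)^T · [...] = (0.25)·(0.1083) + (0.25)·(0.0033) = 0.0279.

Step 5 — scale by n: T² = 4 · 0.0279 = 0.1116.

T² ≈ 0.1116


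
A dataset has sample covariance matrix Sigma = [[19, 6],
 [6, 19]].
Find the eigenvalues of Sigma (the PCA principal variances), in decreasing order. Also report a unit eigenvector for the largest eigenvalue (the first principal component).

Step 1 — characteristic polynomial of 2×2 Sigma:
  det(Sigma - λI) = λ² - trace · λ + det = 0.
  trace = 19 + 19 = 38, det = 19·19 - (6)² = 325.
Step 2 — discriminant:
  Δ = trace² - 4·det = 1444 - 1300 = 144.
Step 3 — eigenvalues:
  λ = (trace ± √Δ)/2 = (38 ± 12)/2,
  λ_1 = 25,  λ_2 = 13.

Step 4 — unit eigenvector for λ_1: solve (Sigma - λ_1 I)v = 0. First row:
  (19 - 25)·v_x + (6)·v_y = 0, i.e. (-6)·v_x + (6)·v_y = 0,
  so v ∝ (b, λ_1 - a) = (6, 6) = u.
  ||u|| = √((6)² + (6)²) = √(72) ≈ 8.4853,
  v_1 = u/||u|| ≈ (0.7071, 0.7071) (||v_1|| = 1).

λ_1 = 25,  λ_2 = 13;  v_1 ≈ (0.7071, 0.7071)


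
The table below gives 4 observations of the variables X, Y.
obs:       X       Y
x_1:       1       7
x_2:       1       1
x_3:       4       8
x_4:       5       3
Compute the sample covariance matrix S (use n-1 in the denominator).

Step 1 — column means:
  mean(X) = (1 + 1 + 4 + 5) / 4 = 11/4 = 2.75
  mean(Y) = (7 + 1 + 8 + 3) / 4 = 19/4 = 4.75

Step 2 — sample covariance S[i,j] = (1/(n-1)) · Σ_k (x_{k,i} - mean_i) · (x_{k,j} - mean_j), with n-1 = 3.
  S[X,X] = ((-1.75)·(-1.75) + (-1.75)·(-1.75) + (1.25)·(1.25) + (2.25)·(2.25)) / 3 = 12.75/3 = 4.25
  S[X,Y] = ((-1.75)·(2.25) + (-1.75)·(-3.75) + (1.25)·(3.25) + (2.25)·(-1.75)) / 3 = 2.75/3 = 0.9167
  S[Y,Y] = ((2.25)·(2.25) + (-3.75)·(-3.75) + (3.25)·(3.25) + (-1.75)·(-1.75)) / 3 = 32.75/3 = 10.9167

S is symmetric (S[j,i] = S[i,j]). Assembling:

S = [[4.25, 0.9167],
 [0.9167, 10.9167]]


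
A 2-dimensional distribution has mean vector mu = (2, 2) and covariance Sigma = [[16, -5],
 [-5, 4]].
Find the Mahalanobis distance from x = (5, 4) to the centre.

Step 1 — centre the observation: (x - mu) = (3, 2).

Step 2 — invert Sigma. det(Sigma) = 16·4 - (-5)² = 39.
  Sigma^{-1} = (1/det) · [[d, -b], [-b, a]] = [[0.1026, 0.1282],
 [0.1282, 0.4103]].

Step 3 — form the quadratic (x - mu)^T · Sigma^{-1} · (x - mu):
  Sigma^{-1} · (x - mu) = (0.5641, 1.2051).
  (x - mu)^T · [Sigma^{-1} · (x - mu)] = (3)·(0.5641) + (2)·(1.2051) = 4.1026.

Step 4 — take square root: d = √(4.1026) ≈ 2.0255.

d(x, mu) = √(4.1026) ≈ 2.0255
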